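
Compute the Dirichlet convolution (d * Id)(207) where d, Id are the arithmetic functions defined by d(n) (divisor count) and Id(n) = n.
(d * Id)(207) = 450

Divisors of 207: [1, 3, 9, 23, 69, 207]. For each d | 207:
  d = 1: d(1) · Id(207/1) = 1 · 207 = 207
  d = 3: d(3) · Id(207/3) = 2 · 69 = 138
  d = 9: d(9) · Id(207/9) = 3 · 23 = 69
  d = 23: d(23) · Id(207/23) = 2 · 9 = 18
  d = 69: d(69) · Id(207/69) = 4 · 3 = 12
  d = 207: d(207) · Id(207/207) = 6 · 1 = 6
Summing: (d * Id)(207) = 207 + 138 + 69 + 18 + 12 + 6 = 450.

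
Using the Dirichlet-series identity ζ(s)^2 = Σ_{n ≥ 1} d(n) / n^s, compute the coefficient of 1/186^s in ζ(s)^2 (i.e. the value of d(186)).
d(186) = 8

ζ(s)^2 = (Σ 1/m^s)(Σ 1/k^s). The coefficient of 1/n^s in the product is the number of ordered pairs (m, k) with mk = n, which equals d(n). For n = 186, divisors are [1, 2, 3, 6, 31, 62, 93, 186], so d(186) = 8.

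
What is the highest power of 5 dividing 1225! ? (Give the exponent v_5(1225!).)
v_5(1225!) = 304

Legendre's formula: v_p(n!) = Σ_{k ≥ 1} ⌊n / p^k⌋. For p = 5, n = 1225, the terms are:
  ⌊1225/5^1⌋ = ⌊1225/5⌋ = 245
  ⌊1225/5^2⌋ = ⌊1225/25⌋ = 49
  ⌊1225/5^3⌋ = ⌊1225/125⌋ = 9
  ⌊1225/5^4⌋ = ⌊1225/625⌋ = 1
(the next term ⌊1225/5^5⌋ = 0, terminating the sum). Summing: v_5(1225!) = 245 + 49 + 9 + 1 = 304.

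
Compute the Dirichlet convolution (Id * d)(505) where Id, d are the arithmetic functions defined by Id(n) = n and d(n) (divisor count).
(Id * d)(505) = 721

Divisors of 505: [1, 5, 101, 505]. For each d | 505:
  d = 1: Id(1) · d(505/1) = 1 · 4 = 4
  d = 5: Id(5) · d(505/5) = 5 · 2 = 10
  d = 101: Id(101) · d(505/101) = 101 · 2 = 202
  d = 505: Id(505) · d(505/505) = 505 · 1 = 505
Summing: (Id * d)(505) = 4 + 10 + 202 + 505 = 721.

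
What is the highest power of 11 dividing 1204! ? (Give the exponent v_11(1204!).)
v_11(1204!) = 118

Legendre's formula: v_p(n!) = Σ_{k ≥ 1} ⌊n / p^k⌋. For p = 11, n = 1204, the terms are:
  ⌊1204/11^1⌋ = ⌊1204/11⌋ = 109
  ⌊1204/11^2⌋ = ⌊1204/121⌋ = 9
(the next term ⌊1204/11^3⌋ = 0, terminating the sum). Summing: v_11(1204!) = 109 + 9 = 118.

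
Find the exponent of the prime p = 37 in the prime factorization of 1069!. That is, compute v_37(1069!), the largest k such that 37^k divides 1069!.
v_37(1069!) = 28

Legendre's formula: v_p(n!) = Σ_{k ≥ 1} ⌊n / p^k⌋. For p = 37, n = 1069, the terms are:
  ⌊1069/37^1⌋ = ⌊1069/37⌋ = 28
(the next term ⌊1069/37^2⌋ = 0, terminating the sum). Summing: v_37(1069!) = 28 = 28.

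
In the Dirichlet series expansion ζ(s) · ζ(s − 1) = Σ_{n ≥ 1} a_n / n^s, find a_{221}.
σ(221) = 252

In the product (Σ m^0/m^s)(Σ k / k^s) = Σ (Σ_{d | n} d) / n^s, the coefficient of 1/n^s is σ(n) = Σ_{d | n} d. For n = 221, divisors are [1, 13, 17, 221]; summing: σ(221) = 252.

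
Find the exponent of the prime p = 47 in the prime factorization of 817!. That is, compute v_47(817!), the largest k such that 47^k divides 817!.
v_47(817!) = 17

Legendre's formula: v_p(n!) = Σ_{k ≥ 1} ⌊n / p^k⌋. For p = 47, n = 817, the terms are:
  ⌊817/47^1⌋ = ⌊817/47⌋ = 17
(the next term ⌊817/47^2⌋ = 0, terminating the sum). Summing: v_47(817!) = 17 = 17.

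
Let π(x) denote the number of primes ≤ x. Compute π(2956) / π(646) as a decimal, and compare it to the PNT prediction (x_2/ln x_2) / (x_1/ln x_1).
π(2956)/π(646) = 425/117 ≈ 3.6325;  PNT prediction ≈ 3.7051.

π(646) = 117 and π(2956) = 425, so π(2956)/π(646) ≈ 3.6325. The PNT-predicted ratio is (2956/ln(2956)) / (646/ln(646)) ≈ 3.7051. The two agree to within a few percent, as expected.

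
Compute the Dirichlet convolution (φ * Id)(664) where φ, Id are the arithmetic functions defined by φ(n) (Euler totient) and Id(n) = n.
(φ * Id)(664) = 3300

Divisors of 664: [1, 2, 4, 8, 83, 166, 332, 664]. For each d | 664:
  d = 1: φ(1) · Id(664/1) = 1 · 664 = 664
  d = 2: φ(2) · Id(664/2) = 1 · 332 = 332
  d = 4: φ(4) · Id(664/4) = 2 · 166 = 332
  d = 8: φ(8) · Id(664/8) = 4 · 83 = 332
  d = 83: φ(83) · Id(664/83) = 82 · 8 = 656
  d = 166: φ(166) · Id(664/166) = 82 · 4 = 328
  d = 332: φ(332) · Id(664/332) = 164 · 2 = 328
  d = 664: φ(664) · Id(664/664) = 328 · 1 = 328
Summing: (φ * Id)(664) = 664 + 332 + 332 + 332 + 656 + 328 + 328 + 328 = 3300.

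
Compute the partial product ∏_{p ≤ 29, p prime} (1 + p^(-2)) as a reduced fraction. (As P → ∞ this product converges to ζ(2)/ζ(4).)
∏ = 98543133200000/65309612248881

The primes p ≤ 29 are [2, 3, 5, 7, 11, 13, 17, 19, 23, 29]. For each, (1 + 1/p^2) = (p^2 + 1)/p^2. Multiplying these fractions over p ∈ [2, 3, 5, 7, 11, 13, 17, 19, 23, 29] gives 98543133200000/65309612248881. (In the limit P → ∞ this tends to ζ(2)/ζ(4).)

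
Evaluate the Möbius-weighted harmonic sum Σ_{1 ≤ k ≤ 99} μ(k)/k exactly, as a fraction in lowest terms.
Σ μ(k)/k = 11962644395524974654034383169459538/384261327324253070792183691221959345

Values of μ(k) for 1 ≤ k ≤ 99: μ(1) = 1, μ(2) = -1, μ(3) = -1, μ(5) = -1, μ(6) = 1, μ(7) = -1, μ(10) = 1, μ(11) = -1, μ(13) = -1, μ(14) = 1, μ(15) = 1, μ(17) = -1, μ(19) = -1, μ(21) = 1, μ(22) = 1, μ(23) = -1, μ(26) = 1, μ(29) = -1, μ(30) = -1, μ(31) = -1, μ(33) = 1, μ(34) = 1, μ(35) = 1, μ(37) = -1, μ(38) = 1, μ(39) = 1, μ(41) = -1, μ(42) = -1, μ(43) = -1, μ(46) = 1, μ(47) = -1, μ(51) = 1, μ(53) = -1, μ(55) = 1, μ(57) = 1, μ(58) = 1, μ(59) = -1, μ(61) = -1, μ(62) = 1, μ(65) = 1, μ(66) = -1, μ(67) = -1, μ(69) = 1, μ(70) = -1, μ(71) = -1, μ(73) = -1, μ(74) = 1, μ(77) = 1, μ(78) = -1, μ(79) = -1, μ(82) = 1, μ(83) = -1, μ(85) = 1, μ(86) = 1, μ(87) = 1, μ(89) = -1, μ(91) = 1, μ(93) = 1, μ(94) = 1, μ(95) = 1, μ(97) = -1, with μ = 0 on non-squarefree integers. Summing μ(k)/k for k where μ(k) ≠ 0 gives 11962644395524974654034383169459538/384261327324253070792183691221959345 ≈ 0.0311. (PNT ⟺ this sum → 0 as n → ∞.)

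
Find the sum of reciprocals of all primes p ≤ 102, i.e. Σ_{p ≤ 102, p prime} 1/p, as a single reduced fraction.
Σ 1/p = 422113843906354093775418512493046577809/232862364358497360900063316880507363070

π(102) = 26, so the primes ≤ 102 are [2, 3, 5, 7, 11, 13, 17, 19, 23, 29, 31, 37, 41, 43, 47, 53, 59, 61, 67, 71, 73, 79, 83, 89, 97, 101]. Summing 1/p over these primes: 422113843906354093775418512493046577809/232862364358497360900063316880507363070 ≈ 1.8127. Mertens estimate ln ln(102) + 0.2615 ≈ 1.7930.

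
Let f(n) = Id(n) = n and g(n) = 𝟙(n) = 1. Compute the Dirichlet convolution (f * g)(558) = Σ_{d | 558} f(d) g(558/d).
(Id * 𝟙)(558) = 1248

Divisors of 558: [1, 2, 3, 6, 9, 18, 31, 62, 93, 186, 279, 558]. For each d | 558:
  d = 1: Id(1) · 𝟙(558/1) = 1 · 1 = 1
  d = 2: Id(2) · 𝟙(558/2) = 2 · 1 = 2
  d = 3: Id(3) · 𝟙(558/3) = 3 · 1 = 3
  d = 6: Id(6) · 𝟙(558/6) = 6 · 1 = 6
  d = 9: Id(9) · 𝟙(558/9) = 9 · 1 = 9
  d = 18: Id(18) · 𝟙(558/18) = 18 · 1 = 18
  d = 31: Id(31) · 𝟙(558/31) = 31 · 1 = 31
  d = 62: Id(62) · 𝟙(558/62) = 62 · 1 = 62
  d = 93: Id(93) · 𝟙(558/93) = 93 · 1 = 93
  d = 186: Id(186) · 𝟙(558/186) = 186 · 1 = 186
  d = 279: Id(279) · 𝟙(558/279) = 279 · 1 = 279
  d = 558: Id(558) · 𝟙(558/558) = 558 · 1 = 558
Summing: (Id * 𝟙)(558) = 1 + 2 + 3 + 6 + 9 + 18 + 31 + 62 + 93 + 186 + 279 + 558 = 1248.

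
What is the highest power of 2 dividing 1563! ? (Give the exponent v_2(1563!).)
v_2(1563!) = 1557

Legendre's formula: v_p(n!) = Σ_{k ≥ 1} ⌊n / p^k⌋. For p = 2, n = 1563, the terms are:
  ⌊1563/2^1⌋ = ⌊1563/2⌋ = 781
  ⌊1563/2^2⌋ = ⌊1563/4⌋ = 390
  ⌊1563/2^3⌋ = ⌊1563/8⌋ = 195
  ⌊1563/2^4⌋ = ⌊1563/16⌋ = 97
  ⌊1563/2^5⌋ = ⌊1563/32⌋ = 48
  ⌊1563/2^6⌋ = ⌊1563/64⌋ = 24
  ⌊1563/2^7⌋ = ⌊1563/128⌋ = 12
  ⌊1563/2^8⌋ = ⌊1563/256⌋ = 6
  ⌊1563/2^9⌋ = ⌊1563/512⌋ = 3
  ⌊1563/2^10⌋ = ⌊1563/1024⌋ = 1
(the next term ⌊1563/2^11⌋ = 0, terminating the sum). Summing: v_2(1563!) = 781 + 390 + 195 + 97 + 48 + 24 + 12 + 6 + 3 + 1 = 1557.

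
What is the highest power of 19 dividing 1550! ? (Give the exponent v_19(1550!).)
v_19(1550!) = 85

Legendre's formula: v_p(n!) = Σ_{k ≥ 1} ⌊n / p^k⌋. For p = 19, n = 1550, the terms are:
  ⌊1550/19^1⌋ = ⌊1550/19⌋ = 81
  ⌊1550/19^2⌋ = ⌊1550/361⌋ = 4
(the next term ⌊1550/19^3⌋ = 0, terminating the sum). Summing: v_19(1550!) = 81 + 4 = 85.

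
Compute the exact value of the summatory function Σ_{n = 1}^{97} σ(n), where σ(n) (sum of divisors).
Σ_{n ≤ 97} σ(n) = 7755

Compute σ(n) for each 1 ≤ n ≤ 97: σ(1) = 1, σ(2) = 3, σ(3) = 4, σ(4) = 7, σ(5) = 6, σ(6) = 12, σ(7) = 8, σ(8) = 15, σ(9) = 13, σ(10) = 18, σ(11) = 12, σ(12) = 28, σ(13) = 14, σ(14) = 24, σ(15) = 24, σ(16) = 31, σ(17) = 18, σ(18) = 39, σ(19) = 20, σ(20) = 42, σ(21) = 32, σ(22) = 36, σ(23) = 24, σ(24) = 60, σ(25) = 31, σ(26) = 42, σ(27) = 40, σ(28) = 56, σ(29) = 30, σ(30) = 72, σ(31) = 32, σ(32) = 63, σ(33) = 48, σ(34) = 54, σ(35) = 48, σ(36) = 91, σ(37) = 38, σ(38) = 60, σ(39) = 56, σ(40) = 90, σ(41) = 42, σ(42) = 96, σ(43) = 44, σ(44) = 84, σ(45) = 78, σ(46) = 72, σ(47) = 48, σ(48) = 124, σ(49) = 57, σ(50) = 93, σ(51) = 72, σ(52) = 98, σ(53) = 54, σ(54) = 120, σ(55) = 72, σ(56) = 120, σ(57) = 80, σ(58) = 90, σ(59) = 60, σ(60) = 168, σ(61) = 62, σ(62) = 96, σ(63) = 104, σ(64) = 127, σ(65) = 84, σ(66) = 144, σ(67) = 68, σ(68) = 126, σ(69) = 96, σ(70) = 144, σ(71) = 72, σ(72) = 195, σ(73) = 74, σ(74) = 114, σ(75) = 124, σ(76) = 140, σ(77) = 96, σ(78) = 168, σ(79) = 80, σ(80) = 186, σ(81) = 121, σ(82) = 126, σ(83) = 84, σ(84) = 224, σ(85) = 108, σ(86) = 132, σ(87) = 120, σ(88) = 180, σ(89) = 90, σ(90) = 234, σ(91) = 112, σ(92) = 168, σ(93) = 128, σ(94) = 144, σ(95) = 120, σ(96) = 252, σ(97) = 98. Summing all 97 values: 7755. (Average order: Σ_{n ≤ x} σ(n) ~ (π²/12) x². For x = 97, (π²/12)·97² ≈ 7738.59.)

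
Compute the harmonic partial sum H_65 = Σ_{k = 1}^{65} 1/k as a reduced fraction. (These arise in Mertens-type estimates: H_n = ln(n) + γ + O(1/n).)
H_65 = 625192648726870088010174299/131362987122535807501262400

Direct summation: H_65 = 1 + 1/2 + ... + 1/65. The least common denominator is lcm(1, ..., 65) = 1182266884102822267511361600; over this denominator the numerator is 1182266884102822267511361600 + 591133442051411133755680800 + 394088961367607422503787200 + 295566721025705566877840400 + 236453376820564453502272320 + 197044480683803711251893600 + 168895269157546038215908800 + 147783360512852783438920200 + 131362987122535807501262400 + 118226688410282226751136160 + 107478807645711115228305600 + 98522240341901855625946800 + 90943606469447866731643200 + 84447634578773019107954400 + 78817792273521484500757440 + 73891680256426391719460100 + 69545110829577780441844800 + 65681493561267903750631200 + 62224572847516961447966400 + 59113344205141113375568080 + 56298423052515346071969600 + 53739403822855557614152800 + 51402908004470533370059200 + 49261120170950927812973400 + 47290675364112890700454464 + 45471803234723933365821600 + 43787662374178602500420800 + 42223817289386509553977200 + 40767823589752491983150400 + 39408896136760742250378720 + 38137641422671686048753600 + 36945840128213195859730050 + 35826269215237038409435200 + 34772555414788890220922400 + 33779053831509207643181760 + 32840746780633951875315600 + 31953159029806007230036800 + 31112286423758480723983200 + 30314535489815955577214400 + 29556672102570556687784040 + 28835777661044445549057600 + 28149211526257673035984800 + 27494578700065634128171200 + 26869701911427778807076400 + 26272597424507161500252480 + 25701454002235266685029600 + 25154614555379197181092800 + 24630560085475463906486700 + 24127895593935148316558400 + 23645337682056445350227232 + 23181703609859260147281600 + 22735901617361966682910800 + 22306922341562684292667200 + 21893831187089301250210400 + 21495761529142223045661120 + 21111908644693254776988600 + 20741524282505653815988800 + 20383911794876245991575200 + 20038421764454614703582400 + 19704448068380371125189360 + 19381424329554463401825600 + 19068820711335843024376800 + 18766141017505115357323200 + 18472920064106597929865025 + 18188721293889573346328640 = 5626733838541830792091568691, so H_65 = 5626733838541830792091568691/1182266884102822267511361600; reducing by gcd(5626733838541830792091568691, 1182266884102822267511361600) = 9 gives 625192648726870088010174299/131362987122535807501262400 ≈ 4.75928. (The PNT-adjacent estimate ln(65) + γ ≈ 4.75160 matches within O(1/n).)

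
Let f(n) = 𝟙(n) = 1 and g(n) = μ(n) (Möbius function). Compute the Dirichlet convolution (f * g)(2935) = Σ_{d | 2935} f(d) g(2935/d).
(𝟙 * μ)(2935) = 0

Divisors of 2935: [1, 5, 587, 2935]. For each d | 2935:
  d = 1: 𝟙(1) · μ(2935/1) = 1 · 1 = 1
  d = 5: 𝟙(5) · μ(2935/5) = 1 · -1 = -1
  d = 587: 𝟙(587) · μ(2935/587) = 1 · -1 = -1
  d = 2935: 𝟙(2935) · μ(2935/2935) = 1 · 1 = 1
Summing: (𝟙 * μ)(2935) = 1 + -1 + -1 + 1 = 0.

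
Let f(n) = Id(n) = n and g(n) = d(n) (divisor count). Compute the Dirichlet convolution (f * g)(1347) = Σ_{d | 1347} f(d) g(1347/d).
(Id * d)(1347) = 2255

Divisors of 1347: [1, 3, 449, 1347]. For each d | 1347:
  d = 1: Id(1) · d(1347/1) = 1 · 4 = 4
  d = 3: Id(3) · d(1347/3) = 3 · 2 = 6
  d = 449: Id(449) · d(1347/449) = 449 · 2 = 898
  d = 1347: Id(1347) · d(1347/1347) = 1347 · 1 = 1347
Summing: (Id * d)(1347) = 4 + 6 + 898 + 1347 = 2255.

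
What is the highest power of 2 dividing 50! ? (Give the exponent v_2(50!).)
v_2(50!) = 47

Legendre's formula: v_p(n!) = Σ_{k ≥ 1} ⌊n / p^k⌋. For p = 2, n = 50, the terms are:
  ⌊50/2^1⌋ = ⌊50/2⌋ = 25
  ⌊50/2^2⌋ = ⌊50/4⌋ = 12
  ⌊50/2^3⌋ = ⌊50/8⌋ = 6
  ⌊50/2^4⌋ = ⌊50/16⌋ = 3
  ⌊50/2^5⌋ = ⌊50/32⌋ = 1
(the next term ⌊50/2^6⌋ = 0, terminating the sum). Summing: v_2(50!) = 25 + 12 + 6 + 3 + 1 = 47.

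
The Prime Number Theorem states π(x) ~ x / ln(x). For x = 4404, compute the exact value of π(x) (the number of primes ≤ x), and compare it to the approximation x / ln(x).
π(4404) = 599;  x/ln(x) ≈ 524.89;  relative error ≈ 12.37%.

Directly count primes up to 4404: π(4404) = 599. The PNT approximation gives 4404/ln(4404) ≈ 4404/8.39027 ≈ 524.89. Relative error (π(x) − x/ln(x)) / π(x) ≈ 12.37%; the approximation is known to undercount slightly (Li(x) is a better estimate).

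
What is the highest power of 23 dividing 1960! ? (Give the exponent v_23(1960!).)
v_23(1960!) = 88

Legendre's formula: v_p(n!) = Σ_{k ≥ 1} ⌊n / p^k⌋. For p = 23, n = 1960, the terms are:
  ⌊1960/23^1⌋ = ⌊1960/23⌋ = 85
  ⌊1960/23^2⌋ = ⌊1960/529⌋ = 3
(the next term ⌊1960/23^3⌋ = 0, terminating the sum). Summing: v_23(1960!) = 85 + 3 = 88.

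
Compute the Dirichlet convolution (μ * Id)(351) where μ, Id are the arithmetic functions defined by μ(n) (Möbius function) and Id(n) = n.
(μ * Id)(351) = 216

Divisors of 351: [1, 3, 9, 13, 27, 39, 117, 351]. For each d | 351:
  d = 1: μ(1) · Id(351/1) = 1 · 351 = 351
  d = 3: μ(3) · Id(351/3) = -1 · 117 = -117
  d = 9: μ(9) · Id(351/9) = 0 · 39 = 0
  d = 13: μ(13) · Id(351/13) = -1 · 27 = -27
  d = 27: μ(27) · Id(351/27) = 0 · 13 = 0
  d = 39: μ(39) · Id(351/39) = 1 · 9 = 9
  d = 117: μ(117) · Id(351/117) = 0 · 3 = 0
  d = 351: μ(351) · Id(351/351) = 0 · 1 = 0
Summing: (μ * Id)(351) = 351 + -117 + 0 + -27 + 0 + 9 + 0 + 0 = 216.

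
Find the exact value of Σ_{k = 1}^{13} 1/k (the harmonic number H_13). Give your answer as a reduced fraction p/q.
H_13 = 1145993/360360

Direct summation: H_13 = 1 + 1/2 + ... + 1/13. The least common denominator is lcm(1, ..., 13) = 360360; over this denominator the numerator is 360360 + 180180 + 120120 + 90090 + 72072 + 60060 + 51480 + 45045 + 40040 + 36036 + 32760 + 30030 + 27720 = 1145993, so H_13 = 1145993/360360 (already in lowest terms) ≈ 3.18013. (The PNT-adjacent estimate ln(13) + γ ≈ 3.14217 matches within O(1/n).)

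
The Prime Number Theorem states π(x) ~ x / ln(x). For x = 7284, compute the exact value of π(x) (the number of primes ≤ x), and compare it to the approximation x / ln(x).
π(7284) = 929;  x/ln(x) ≈ 819.03;  relative error ≈ 11.84%.

Directly count primes up to 7284: π(7284) = 929. The PNT approximation gives 7284/ln(7284) ≈ 7284/8.89344 ≈ 819.03. Relative error (π(x) − x/ln(x)) / π(x) ≈ 11.84%; the approximation is known to undercount slightly (Li(x) is a better estimate).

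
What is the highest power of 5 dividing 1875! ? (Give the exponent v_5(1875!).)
v_5(1875!) = 468

Legendre's formula: v_p(n!) = Σ_{k ≥ 1} ⌊n / p^k⌋. For p = 5, n = 1875, the terms are:
  ⌊1875/5^1⌋ = ⌊1875/5⌋ = 375
  ⌊1875/5^2⌋ = ⌊1875/25⌋ = 75
  ⌊1875/5^3⌋ = ⌊1875/125⌋ = 15
  ⌊1875/5^4⌋ = ⌊1875/625⌋ = 3
(the next term ⌊1875/5^5⌋ = 0, terminating the sum). Summing: v_5(1875!) = 375 + 75 + 15 + 3 = 468.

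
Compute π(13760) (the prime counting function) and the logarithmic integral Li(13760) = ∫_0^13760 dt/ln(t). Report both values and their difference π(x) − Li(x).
π(13760) = 1628;  Li(13760) ≈ 1647.10;  π(x) − Li(x) ≈ -19.10.

Direct count of primes ≤ 13760 gives π(13760) = 1628. Numerical evaluation of the logarithmic integral gives Li(13760) ≈ 1647.10. The difference π(x) − Li(x) ≈ -19.10 is typically negative for small/moderate x (Li(x) overestimates), though Littlewood's theorem shows this sign changes infinitely often.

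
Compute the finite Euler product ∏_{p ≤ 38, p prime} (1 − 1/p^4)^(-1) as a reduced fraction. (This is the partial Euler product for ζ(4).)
∏ = 118583889910340935015737417301254569/109564363617893205834674995200000000

The primes p ≤ 38 are [2, 3, 5, 7, 11, 13, 17, 19, 23, 29, 31, 37]. For each prime, (1 − 1/p^4)^(-1) = p^4 / (p^4 − 1). The product is (1 − 1/2^4)^(-1), (1 − 1/3^4)^(-1), (1 − 1/5^4)^(-1), (1 − 1/7^4)^(-1), (1 − 1/11^4)^(-1), (1 − 1/13^4)^(-1), (1 − 1/17^4)^(-1), (1 − 1/19^4)^(-1), (1 − 1/23^4)^(-1), (1 − 1/29^4)^(-1), (1 − 1/31^4)^(-1), (1 − 1/37^4)^(-1) = ∏ p^4 / (p^4 − 1) = 118583889910340935015737417301254569/109564363617893205834674995200000000.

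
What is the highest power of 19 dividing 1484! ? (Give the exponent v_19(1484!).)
v_19(1484!) = 82

Legendre's formula: v_p(n!) = Σ_{k ≥ 1} ⌊n / p^k⌋. For p = 19, n = 1484, the terms are:
  ⌊1484/19^1⌋ = ⌊1484/19⌋ = 78
  ⌊1484/19^2⌋ = ⌊1484/361⌋ = 4
(the next term ⌊1484/19^3⌋ = 0, terminating the sum). Summing: v_19(1484!) = 78 + 4 = 82.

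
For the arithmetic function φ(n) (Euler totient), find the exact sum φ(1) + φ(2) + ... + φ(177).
Σ_{n ≤ 177} φ(n) = 9566

Compute φ(n) for each 1 ≤ n ≤ 177: φ(1) = 1, φ(2) = 1, φ(3) = 2, φ(4) = 2, φ(5) = 4, φ(6) = 2, φ(7) = 6, φ(8) = 4, φ(9) = 6, φ(10) = 4, φ(11) = 10, φ(12) = 4, φ(13) = 12, φ(14) = 6, φ(15) = 8, φ(16) = 8, φ(17) = 16, φ(18) = 6, φ(19) = 18, φ(20) = 8, φ(21) = 12, φ(22) = 10, φ(23) = 22, φ(24) = 8, φ(25) = 20, φ(26) = 12, φ(27) = 18, φ(28) = 12, φ(29) = 28, φ(30) = 8, φ(31) = 30, φ(32) = 16, φ(33) = 20, φ(34) = 16, φ(35) = 24, φ(36) = 12, φ(37) = 36, φ(38) = 18, φ(39) = 24, φ(40) = 16, φ(41) = 40, φ(42) = 12, φ(43) = 42, φ(44) = 20, φ(45) = 24, φ(46) = 22, φ(47) = 46, φ(48) = 16, φ(49) = 42, φ(50) = 20, φ(51) = 32, φ(52) = 24, φ(53) = 52, φ(54) = 18, φ(55) = 40, φ(56) = 24, φ(57) = 36, φ(58) = 28, φ(59) = 58, φ(60) = 16, φ(61) = 60, φ(62) = 30, φ(63) = 36, φ(64) = 32, φ(65) = 48, φ(66) = 20, φ(67) = 66, φ(68) = 32, φ(69) = 44, φ(70) = 24, φ(71) = 70, φ(72) = 24, φ(73) = 72, φ(74) = 36, φ(75) = 40, φ(76) = 36, φ(77) = 60, φ(78) = 24, φ(79) = 78, φ(80) = 32, φ(81) = 54, φ(82) = 40, φ(83) = 82, φ(84) = 24, φ(85) = 64, φ(86) = 42, φ(87) = 56, φ(88) = 40, φ(89) = 88, φ(90) = 24, φ(91) = 72, φ(92) = 44, φ(93) = 60, φ(94) = 46, φ(95) = 72, φ(96) = 32, φ(97) = 96, φ(98) = 42, φ(99) = 60, φ(100) = 40, φ(101) = 100, φ(102) = 32, φ(103) = 102, φ(104) = 48, φ(105) = 48, φ(106) = 52, φ(107) = 106, φ(108) = 36, φ(109) = 108, φ(110) = 40, φ(111) = 72, φ(112) = 48, φ(113) = 112, φ(114) = 36, φ(115) = 88, φ(116) = 56, φ(117) = 72, φ(118) = 58, φ(119) = 96, φ(120) = 32, φ(121) = 110, φ(122) = 60, φ(123) = 80, φ(124) = 60, φ(125) = 100, φ(126) = 36, φ(127) = 126, φ(128) = 64, φ(129) = 84, φ(130) = 48, φ(131) = 130, φ(132) = 40, φ(133) = 108, φ(134) = 66, φ(135) = 72, φ(136) = 64, φ(137) = 136, φ(138) = 44, φ(139) = 138, φ(140) = 48, φ(141) = 92, φ(142) = 70, φ(143) = 120, φ(144) = 48, φ(145) = 112, φ(146) = 72, φ(147) = 84, φ(148) = 72, φ(149) = 148, φ(150) = 40, φ(151) = 150, φ(152) = 72, φ(153) = 96, φ(154) = 60, φ(155) = 120, φ(156) = 48, φ(157) = 156, φ(158) = 78, φ(159) = 104, φ(160) = 64, φ(161) = 132, φ(162) = 54, φ(163) = 162, φ(164) = 80, φ(165) = 80, φ(166) = 82, φ(167) = 166, φ(168) = 48, φ(169) = 156, φ(170) = 64, φ(171) = 108, φ(172) = 84, φ(173) = 172, φ(174) = 56, φ(175) = 120, φ(176) = 80, φ(177) = 116. Summing all 177 values: 9566. (Average order: Σ_{n ≤ x} φ(n) ~ (3/π²) x². For x = 177, (3/π²)·177² ≈ 9522.87.)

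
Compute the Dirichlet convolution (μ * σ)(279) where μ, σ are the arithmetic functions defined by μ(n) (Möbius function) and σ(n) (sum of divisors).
(μ * σ)(279) = 279

Divisors of 279: [1, 3, 9, 31, 93, 279]. For each d | 279:
  d = 1: μ(1) · σ(279/1) = 1 · 416 = 416
  d = 3: μ(3) · σ(279/3) = -1 · 128 = -128
  d = 9: μ(9) · σ(279/9) = 0 · 32 = 0
  d = 31: μ(31) · σ(279/31) = -1 · 13 = -13
  d = 93: μ(93) · σ(279/93) = 1 · 4 = 4
  d = 279: μ(279) · σ(279/279) = 0 · 1 = 0
Summing: (μ * σ)(279) = 416 + -128 + 0 + -13 + 4 + 0 = 279.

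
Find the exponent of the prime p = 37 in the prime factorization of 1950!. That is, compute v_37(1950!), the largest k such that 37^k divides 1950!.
v_37(1950!) = 53

Legendre's formula: v_p(n!) = Σ_{k ≥ 1} ⌊n / p^k⌋. For p = 37, n = 1950, the terms are:
  ⌊1950/37^1⌋ = ⌊1950/37⌋ = 52
  ⌊1950/37^2⌋ = ⌊1950/1369⌋ = 1
(the next term ⌊1950/37^3⌋ = 0, terminating the sum). Summing: v_37(1950!) = 52 + 1 = 53.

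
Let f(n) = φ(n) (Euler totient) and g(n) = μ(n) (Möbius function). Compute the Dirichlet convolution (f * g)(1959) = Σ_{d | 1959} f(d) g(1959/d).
(φ * μ)(1959) = 651

Divisors of 1959: [1, 3, 653, 1959]. For each d | 1959:
  d = 1: φ(1) · μ(1959/1) = 1 · 1 = 1
  d = 3: φ(3) · μ(1959/3) = 2 · -1 = -2
  d = 653: φ(653) · μ(1959/653) = 652 · -1 = -652
  d = 1959: φ(1959) · μ(1959/1959) = 1304 · 1 = 1304
Summing: (φ * μ)(1959) = 1 + -2 + -652 + 1304 = 651.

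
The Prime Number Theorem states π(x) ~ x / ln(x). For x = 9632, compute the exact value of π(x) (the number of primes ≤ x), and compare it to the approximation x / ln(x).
π(9632) = 1190;  x/ln(x) ≈ 1050.06;  relative error ≈ 11.76%.

Directly count primes up to 9632: π(9632) = 1190. The PNT approximation gives 9632/ln(9632) ≈ 9632/9.17285 ≈ 1050.06. Relative error (π(x) − x/ln(x)) / π(x) ≈ 11.76%; the approximation is known to undercount slightly (Li(x) is a better estimate).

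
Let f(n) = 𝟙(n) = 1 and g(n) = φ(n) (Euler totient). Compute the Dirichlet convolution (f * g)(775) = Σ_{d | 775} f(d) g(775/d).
(𝟙 * φ)(775) = 775

Divisors of 775: [1, 5, 25, 31, 155, 775]. For each d | 775:
  d = 1: 𝟙(1) · φ(775/1) = 1 · 600 = 600
  d = 5: 𝟙(5) · φ(775/5) = 1 · 120 = 120
  d = 25: 𝟙(25) · φ(775/25) = 1 · 30 = 30
  d = 31: 𝟙(31) · φ(775/31) = 1 · 20 = 20
  d = 155: 𝟙(155) · φ(775/155) = 1 · 4 = 4
  d = 775: 𝟙(775) · φ(775/775) = 1 · 1 = 1
Summing: (𝟙 * φ)(775) = 600 + 120 + 30 + 20 + 4 + 1 = 775.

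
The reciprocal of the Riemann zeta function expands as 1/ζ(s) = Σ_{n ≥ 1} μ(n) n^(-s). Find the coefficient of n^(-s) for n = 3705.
μ(3705) = 1

Factor n = 3705 = 3 · 5 · 13 · 19. μ(n) = 0 if any exponent ≥ 2 (not squarefree); otherwise μ(n) = (−1)^{ω(n)} where ω(n) is the number of distinct prime factors. Applying: μ(3705) = 1.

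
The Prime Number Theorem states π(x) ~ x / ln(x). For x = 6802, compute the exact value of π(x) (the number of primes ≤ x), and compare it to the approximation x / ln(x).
π(6802) = 875;  x/ln(x) ≈ 770.77;  relative error ≈ 11.91%.

Directly count primes up to 6802: π(6802) = 875. The PNT approximation gives 6802/ln(6802) ≈ 6802/8.82497 ≈ 770.77. Relative error (π(x) − x/ln(x)) / π(x) ≈ 11.91%; the approximation is known to undercount slightly (Li(x) is a better estimate).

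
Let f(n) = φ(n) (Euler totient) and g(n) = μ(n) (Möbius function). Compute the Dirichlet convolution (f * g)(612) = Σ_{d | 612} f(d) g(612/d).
(φ * μ)(612) = 60

Divisors of 612: [1, 2, 3, 4, 6, 9, 12, 17, 18, 34, 36, 51, 68, 102, 153, 204, 306, 612]. For each d | 612:
  d = 1: φ(1) · μ(612/1) = 1 · 0 = 0
  d = 2: φ(2) · μ(612/2) = 1 · 0 = 0
  d = 3: φ(3) · μ(612/3) = 2 · 0 = 0
  d = 4: φ(4) · μ(612/4) = 2 · 0 = 0
  d = 6: φ(6) · μ(612/6) = 2 · -1 = -2
  d = 9: φ(9) · μ(612/9) = 6 · 0 = 0
  d = 12: φ(12) · μ(612/12) = 4 · 1 = 4
  d = 17: φ(17) · μ(612/17) = 16 · 0 = 0
  d = 18: φ(18) · μ(612/18) = 6 · 1 = 6
  d = 34: φ(34) · μ(612/34) = 16 · 0 = 0
  d = 36: φ(36) · μ(612/36) = 12 · -1 = -12
  d = 51: φ(51) · μ(612/51) = 32 · 0 = 0
  d = 68: φ(68) · μ(612/68) = 32 · 0 = 0
  d = 102: φ(102) · μ(612/102) = 32 · 1 = 32
  d = 153: φ(153) · μ(612/153) = 96 · 0 = 0
  d = 204: φ(204) · μ(612/204) = 64 · -1 = -64
  d = 306: φ(306) · μ(612/306) = 96 · -1 = -96
  d = 612: φ(612) · μ(612/612) = 192 · 1 = 192
Summing: (φ * μ)(612) = 0 + 0 + 0 + 0 + -2 + 0 + 4 + 0 + 6 + 0 + -12 + 0 + 0 + 32 + 0 + -64 + -96 + 192 = 60.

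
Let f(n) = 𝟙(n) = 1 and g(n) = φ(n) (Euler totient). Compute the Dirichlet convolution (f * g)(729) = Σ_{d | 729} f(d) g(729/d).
(𝟙 * φ)(729) = 729

Divisors of 729: [1, 3, 9, 27, 81, 243, 729]. For each d | 729:
  d = 1: 𝟙(1) · φ(729/1) = 1 · 486 = 486
  d = 3: 𝟙(3) · φ(729/3) = 1 · 162 = 162
  d = 9: 𝟙(9) · φ(729/9) = 1 · 54 = 54
  d = 27: 𝟙(27) · φ(729/27) = 1 · 18 = 18
  d = 81: 𝟙(81) · φ(729/81) = 1 · 6 = 6
  d = 243: 𝟙(243) · φ(729/243) = 1 · 2 = 2
  d = 729: 𝟙(729) · φ(729/729) = 1 · 1 = 1
Summing: (𝟙 * φ)(729) = 486 + 162 + 54 + 18 + 6 + 2 + 1 = 729.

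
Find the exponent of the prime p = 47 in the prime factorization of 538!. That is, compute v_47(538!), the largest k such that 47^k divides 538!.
v_47(538!) = 11

Legendre's formula: v_p(n!) = Σ_{k ≥ 1} ⌊n / p^k⌋. For p = 47, n = 538, the terms are:
  ⌊538/47^1⌋ = ⌊538/47⌋ = 11
(the next term ⌊538/47^2⌋ = 0, terminating the sum). Summing: v_47(538!) = 11 = 11.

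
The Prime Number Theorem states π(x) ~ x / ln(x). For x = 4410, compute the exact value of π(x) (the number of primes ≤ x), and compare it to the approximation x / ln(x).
π(4410) = 600;  x/ln(x) ≈ 525.52;  relative error ≈ 12.41%.

Directly count primes up to 4410: π(4410) = 600. The PNT approximation gives 4410/ln(4410) ≈ 4410/8.39163 ≈ 525.52. Relative error (π(x) − x/ln(x)) / π(x) ≈ 12.41%; the approximation is known to undercount slightly (Li(x) is a better estimate).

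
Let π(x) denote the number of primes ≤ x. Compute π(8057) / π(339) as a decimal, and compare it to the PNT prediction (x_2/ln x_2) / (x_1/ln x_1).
π(8057)/π(339) = 1012/68 ≈ 14.8824;  PNT prediction ≈ 15.3949.

π(339) = 68 and π(8057) = 1012, so π(8057)/π(339) ≈ 14.8824. The PNT-predicted ratio is (8057/ln(8057)) / (339/ln(339)) ≈ 15.3949. The two agree to within a few percent, as expected.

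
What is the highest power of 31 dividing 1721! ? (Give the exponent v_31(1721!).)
v_31(1721!) = 56

Legendre's formula: v_p(n!) = Σ_{k ≥ 1} ⌊n / p^k⌋. For p = 31, n = 1721, the terms are:
  ⌊1721/31^1⌋ = ⌊1721/31⌋ = 55
  ⌊1721/31^2⌋ = ⌊1721/961⌋ = 1
(the next term ⌊1721/31^3⌋ = 0, terminating the sum). Summing: v_31(1721!) = 55 + 1 = 56.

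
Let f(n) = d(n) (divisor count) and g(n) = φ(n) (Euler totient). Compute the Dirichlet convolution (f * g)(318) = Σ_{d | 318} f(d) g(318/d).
(d * φ)(318) = 648

Divisors of 318: [1, 2, 3, 6, 53, 106, 159, 318]. For each d | 318:
  d = 1: d(1) · φ(318/1) = 1 · 104 = 104
  d = 2: d(2) · φ(318/2) = 2 · 104 = 208
  d = 3: d(3) · φ(318/3) = 2 · 52 = 104
  d = 6: d(6) · φ(318/6) = 4 · 52 = 208
  d = 53: d(53) · φ(318/53) = 2 · 2 = 4
  d = 106: d(106) · φ(318/106) = 4 · 2 = 8
  d = 159: d(159) · φ(318/159) = 4 · 1 = 4
  d = 318: d(318) · φ(318/318) = 8 · 1 = 8
Summing: (d * φ)(318) = 104 + 208 + 104 + 208 + 4 + 8 + 4 + 8 = 648.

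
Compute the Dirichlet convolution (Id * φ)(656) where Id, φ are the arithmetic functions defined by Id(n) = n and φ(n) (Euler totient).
(Id * φ)(656) = 3888

Divisors of 656: [1, 2, 4, 8, 16, 41, 82, 164, 328, 656]. For each d | 656:
  d = 1: Id(1) · φ(656/1) = 1 · 320 = 320
  d = 2: Id(2) · φ(656/2) = 2 · 160 = 320
  d = 4: Id(4) · φ(656/4) = 4 · 80 = 320
  d = 8: Id(8) · φ(656/8) = 8 · 40 = 320
  d = 16: Id(16) · φ(656/16) = 16 · 40 = 640
  d = 41: Id(41) · φ(656/41) = 41 · 8 = 328
  d = 82: Id(82) · φ(656/82) = 82 · 4 = 328
  d = 164: Id(164) · φ(656/164) = 164 · 2 = 328
  d = 328: Id(328) · φ(656/328) = 328 · 1 = 328
  d = 656: Id(656) · φ(656/656) = 656 · 1 = 656
Summing: (Id * φ)(656) = 320 + 320 + 320 + 320 + 640 + 328 + 328 + 328 + 328 + 656 = 3888.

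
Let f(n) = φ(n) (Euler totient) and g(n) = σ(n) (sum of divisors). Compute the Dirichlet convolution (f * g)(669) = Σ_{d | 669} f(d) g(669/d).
(φ * σ)(669) = 2676

Divisors of 669: [1, 3, 223, 669]. For each d | 669:
  d = 1: φ(1) · σ(669/1) = 1 · 896 = 896
  d = 3: φ(3) · σ(669/3) = 2 · 224 = 448
  d = 223: φ(223) · σ(669/223) = 222 · 4 = 888
  d = 669: φ(669) · σ(669/669) = 444 · 1 = 444
Summing: (φ * σ)(669) = 896 + 448 + 888 + 444 = 2676.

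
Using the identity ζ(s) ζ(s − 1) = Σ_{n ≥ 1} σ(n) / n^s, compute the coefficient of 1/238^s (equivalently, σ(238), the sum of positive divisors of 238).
σ(238) = 432

In the product (Σ m^0/m^s)(Σ k / k^s) = Σ (Σ_{d | n} d) / n^s, the coefficient of 1/n^s is σ(n) = Σ_{d | n} d. For n = 238, divisors are [1, 2, 7, 14, 17, 34, 119, 238]; summing: σ(238) = 432.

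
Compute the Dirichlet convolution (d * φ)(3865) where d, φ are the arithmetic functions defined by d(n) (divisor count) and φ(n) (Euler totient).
(d * φ)(3865) = 4644

Divisors of 3865: [1, 5, 773, 3865]. For each d | 3865:
  d = 1: d(1) · φ(3865/1) = 1 · 3088 = 3088
  d = 5: d(5) · φ(3865/5) = 2 · 772 = 1544
  d = 773: d(773) · φ(3865/773) = 2 · 4 = 8
  d = 3865: d(3865) · φ(3865/3865) = 4 · 1 = 4
Summing: (d * φ)(3865) = 3088 + 1544 + 8 + 4 = 4644.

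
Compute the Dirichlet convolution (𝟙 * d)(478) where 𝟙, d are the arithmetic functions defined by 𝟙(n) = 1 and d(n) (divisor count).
(𝟙 * d)(478) = 9

Divisors of 478: [1, 2, 239, 478]. For each d | 478:
  d = 1: 𝟙(1) · d(478/1) = 1 · 4 = 4
  d = 2: 𝟙(2) · d(478/2) = 1 · 2 = 2
  d = 239: 𝟙(239) · d(478/239) = 1 · 2 = 2
  d = 478: 𝟙(478) · d(478/478) = 1 · 1 = 1
Summing: (𝟙 * d)(478) = 4 + 2 + 2 + 1 = 9.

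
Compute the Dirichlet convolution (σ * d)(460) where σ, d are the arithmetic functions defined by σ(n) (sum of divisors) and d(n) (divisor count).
(σ * d)(460) = 3328

Divisors of 460: [1, 2, 4, 5, 10, 20, 23, 46, 92, 115, 230, 460]. For each d | 460:
  d = 1: σ(1) · d(460/1) = 1 · 12 = 12
  d = 2: σ(2) · d(460/2) = 3 · 8 = 24
  d = 4: σ(4) · d(460/4) = 7 · 4 = 28
  d = 5: σ(5) · d(460/5) = 6 · 6 = 36
  d = 10: σ(10) · d(460/10) = 18 · 4 = 72
  d = 20: σ(20) · d(460/20) = 42 · 2 = 84
  d = 23: σ(23) · d(460/23) = 24 · 6 = 144
  d = 46: σ(46) · d(460/46) = 72 · 4 = 288
  d = 92: σ(92) · d(460/92) = 168 · 2 = 336
  d = 115: σ(115) · d(460/115) = 144 · 3 = 432
  d = 230: σ(230) · d(460/230) = 432 · 2 = 864
  d = 460: σ(460) · d(460/460) = 1008 · 1 = 1008
Summing: (σ * d)(460) = 12 + 24 + 28 + 36 + 72 + 84 + 144 + 288 + 336 + 432 + 864 + 1008 = 3328.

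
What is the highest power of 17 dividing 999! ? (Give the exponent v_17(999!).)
v_17(999!) = 61

Legendre's formula: v_p(n!) = Σ_{k ≥ 1} ⌊n / p^k⌋. For p = 17, n = 999, the terms are:
  ⌊999/17^1⌋ = ⌊999/17⌋ = 58
  ⌊999/17^2⌋ = ⌊999/289⌋ = 3
(the next term ⌊999/17^3⌋ = 0, terminating the sum). Summing: v_17(999!) = 58 + 3 = 61.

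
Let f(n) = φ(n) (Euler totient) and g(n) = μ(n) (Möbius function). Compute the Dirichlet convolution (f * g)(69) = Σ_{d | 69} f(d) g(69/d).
(φ * μ)(69) = 21

Divisors of 69: [1, 3, 23, 69]. For each d | 69:
  d = 1: φ(1) · μ(69/1) = 1 · 1 = 1
  d = 3: φ(3) · μ(69/3) = 2 · -1 = -2
  d = 23: φ(23) · μ(69/23) = 22 · -1 = -22
  d = 69: φ(69) · μ(69/69) = 44 · 1 = 44
Summing: (φ * μ)(69) = 1 + -2 + -22 + 44 = 21.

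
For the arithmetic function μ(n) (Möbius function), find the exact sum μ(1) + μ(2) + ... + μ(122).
Σ_{n ≤ 122} μ(n) = -2

Compute μ(n) for each 1 ≤ n ≤ 122: μ(1) = 1, μ(2) = -1, μ(3) = -1, μ(4) = 0, μ(5) = -1, μ(6) = 1, μ(7) = -1, μ(8) = 0, μ(9) = 0, μ(10) = 1, μ(11) = -1, μ(12) = 0, μ(13) = -1, μ(14) = 1, μ(15) = 1, μ(16) = 0, μ(17) = -1, μ(18) = 0, μ(19) = -1, μ(20) = 0, μ(21) = 1, μ(22) = 1, μ(23) = -1, μ(24) = 0, μ(25) = 0, μ(26) = 1, μ(27) = 0, μ(28) = 0, μ(29) = -1, μ(30) = -1, μ(31) = -1, μ(32) = 0, μ(33) = 1, μ(34) = 1, μ(35) = 1, μ(36) = 0, μ(37) = -1, μ(38) = 1, μ(39) = 1, μ(40) = 0, μ(41) = -1, μ(42) = -1, μ(43) = -1, μ(44) = 0, μ(45) = 0, μ(46) = 1, μ(47) = -1, μ(48) = 0, μ(49) = 0, μ(50) = 0, μ(51) = 1, μ(52) = 0, μ(53) = -1, μ(54) = 0, μ(55) = 1, μ(56) = 0, μ(57) = 1, μ(58) = 1, μ(59) = -1, μ(60) = 0, μ(61) = -1, μ(62) = 1, μ(63) = 0, μ(64) = 0, μ(65) = 1, μ(66) = -1, μ(67) = -1, μ(68) = 0, μ(69) = 1, μ(70) = -1, μ(71) = -1, μ(72) = 0, μ(73) = -1, μ(74) = 1, μ(75) = 0, μ(76) = 0, μ(77) = 1, μ(78) = -1, μ(79) = -1, μ(80) = 0, μ(81) = 0, μ(82) = 1, μ(83) = -1, μ(84) = 0, μ(85) = 1, μ(86) = 1, μ(87) = 1, μ(88) = 0, μ(89) = -1, μ(90) = 0, μ(91) = 1, μ(92) = 0, μ(93) = 1, μ(94) = 1, μ(95) = 1, μ(96) = 0, μ(97) = -1, μ(98) = 0, μ(99) = 0, μ(100) = 0, μ(101) = -1, μ(102) = -1, μ(103) = -1, μ(104) = 0, μ(105) = -1, μ(106) = 1, μ(107) = -1, μ(108) = 0, μ(109) = -1, μ(110) = -1, μ(111) = 1, μ(112) = 0, μ(113) = -1, μ(114) = -1, μ(115) = 1, μ(116) = 0, μ(117) = 0, μ(118) = 1, μ(119) = 1, μ(120) = 0, μ(121) = 0, μ(122) = 1. Summing all 122 values: -2. (Mertens function M(x) = Σ_{n ≤ x} μ(n); on average M(x) should be small (PNT ⟺ M(x) = o(x)).)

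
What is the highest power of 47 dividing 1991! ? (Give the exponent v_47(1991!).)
v_47(1991!) = 42

Legendre's formula: v_p(n!) = Σ_{k ≥ 1} ⌊n / p^k⌋. For p = 47, n = 1991, the terms are:
  ⌊1991/47^1⌋ = ⌊1991/47⌋ = 42
(the next term ⌊1991/47^2⌋ = 0, terminating the sum). Summing: v_47(1991!) = 42 = 42.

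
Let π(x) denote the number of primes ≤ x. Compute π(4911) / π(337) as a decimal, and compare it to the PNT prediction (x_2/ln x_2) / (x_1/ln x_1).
π(4911)/π(337) = 656/68 ≈ 9.6471;  PNT prediction ≈ 9.9791.

π(337) = 68 and π(4911) = 656, so π(4911)/π(337) ≈ 9.6471. The PNT-predicted ratio is (4911/ln(4911)) / (337/ln(337)) ≈ 9.9791. The two agree to within a few percent, as expected.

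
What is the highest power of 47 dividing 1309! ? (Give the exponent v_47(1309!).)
v_47(1309!) = 27

Legendre's formula: v_p(n!) = Σ_{k ≥ 1} ⌊n / p^k⌋. For p = 47, n = 1309, the terms are:
  ⌊1309/47^1⌋ = ⌊1309/47⌋ = 27
(the next term ⌊1309/47^2⌋ = 0, terminating the sum). Summing: v_47(1309!) = 27 = 27.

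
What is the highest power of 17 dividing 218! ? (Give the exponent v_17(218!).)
v_17(218!) = 12

Legendre's formula: v_p(n!) = Σ_{k ≥ 1} ⌊n / p^k⌋. For p = 17, n = 218, the terms are:
  ⌊218/17^1⌋ = ⌊218/17⌋ = 12
(the next term ⌊218/17^2⌋ = 0, terminating the sum). Summing: v_17(218!) = 12 = 12.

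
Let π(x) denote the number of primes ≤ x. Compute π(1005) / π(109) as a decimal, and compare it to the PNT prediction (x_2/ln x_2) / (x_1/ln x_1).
π(1005)/π(109) = 168/29 ≈ 5.7931;  PNT prediction ≈ 6.2573.

π(109) = 29 and π(1005) = 168, so π(1005)/π(109) ≈ 5.7931. The PNT-predicted ratio is (1005/ln(1005)) / (109/ln(109)) ≈ 6.2573. The two agree to within a few percent, as expected.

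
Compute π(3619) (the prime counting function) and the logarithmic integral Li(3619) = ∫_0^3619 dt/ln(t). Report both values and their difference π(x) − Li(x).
π(3619) = 506;  Li(3619) ≈ 519.15;  π(x) − Li(x) ≈ -13.15.

Direct count of primes ≤ 3619 gives π(3619) = 506. Numerical evaluation of the logarithmic integral gives Li(3619) ≈ 519.15. The difference π(x) − Li(x) ≈ -13.15 is typically negative for small/moderate x (Li(x) overestimates), though Littlewood's theorem shows this sign changes infinitely often.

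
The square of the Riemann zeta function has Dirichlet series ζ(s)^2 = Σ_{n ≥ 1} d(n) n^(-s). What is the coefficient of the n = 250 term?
d(250) = 8

ζ(s)^2 = (Σ 1/m^s)(Σ 1/k^s). The coefficient of 1/n^s in the product is the number of ordered pairs (m, k) with mk = n, which equals d(n). For n = 250, divisors are [1, 2, 5, 10, 25, 50, 125, 250], so d(250) = 8.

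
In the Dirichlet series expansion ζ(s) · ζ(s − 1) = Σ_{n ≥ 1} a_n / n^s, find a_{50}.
σ(50) = 93

In the product (Σ m^0/m^s)(Σ k / k^s) = Σ (Σ_{d | n} d) / n^s, the coefficient of 1/n^s is σ(n) = Σ_{d | n} d. For n = 50, divisors are [1, 2, 5, 10, 25, 50]; summing: σ(50) = 93.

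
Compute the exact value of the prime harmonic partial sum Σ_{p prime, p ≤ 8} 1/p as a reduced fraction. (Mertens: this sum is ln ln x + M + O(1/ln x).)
Σ 1/p = 247/210

π(8) = 4, so the primes ≤ 8 are [2, 3, 5, 7]. Summing 1/p over these primes: 247/210 ≈ 1.1762. Mertens estimate ln ln(8) + 0.2615 ≈ 0.9936.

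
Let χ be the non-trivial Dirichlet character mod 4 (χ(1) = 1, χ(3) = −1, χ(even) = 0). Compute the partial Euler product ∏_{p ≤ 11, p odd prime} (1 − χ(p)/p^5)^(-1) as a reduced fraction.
∏ = 5662435865625/5684292116992

The odd primes p ≤ 11 are [3, 5, 7, 11]. For each, χ(p) = 1 if p ≡ 1 mod 4, χ(p) = −1 if p ≡ 3 mod 4. Taking (1 − χ(p)/p^5)^(-1) = p^5/(p^5 − χ(p)): (1 − (-1)/3^5)^(-1) · (1 − (1)/5^5)^(-1) · (1 − (-1)/7^5)^(-1) · (1 − (-1)/11^5)^(-1) = 5662435865625/5684292116992.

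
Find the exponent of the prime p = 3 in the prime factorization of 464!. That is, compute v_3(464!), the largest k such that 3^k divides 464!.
v_3(464!) = 228

Legendre's formula: v_p(n!) = Σ_{k ≥ 1} ⌊n / p^k⌋. For p = 3, n = 464, the terms are:
  ⌊464/3^1⌋ = ⌊464/3⌋ = 154
  ⌊464/3^2⌋ = ⌊464/9⌋ = 51
  ⌊464/3^3⌋ = ⌊464/27⌋ = 17
  ⌊464/3^4⌋ = ⌊464/81⌋ = 5
  ⌊464/3^5⌋ = ⌊464/243⌋ = 1
(the next term ⌊464/3^6⌋ = 0, terminating the sum). Summing: v_3(464!) = 154 + 51 + 17 + 5 + 1 = 228.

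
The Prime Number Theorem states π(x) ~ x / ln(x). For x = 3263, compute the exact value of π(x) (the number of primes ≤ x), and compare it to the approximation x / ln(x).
π(3263) = 461;  x/ln(x) ≈ 403.32;  relative error ≈ 12.51%.

Directly count primes up to 3263: π(3263) = 461. The PNT approximation gives 3263/ln(3263) ≈ 3263/8.09040 ≈ 403.32. Relative error (π(x) − x/ln(x)) / π(x) ≈ 12.51%; the approximation is known to undercount slightly (Li(x) is a better estimate).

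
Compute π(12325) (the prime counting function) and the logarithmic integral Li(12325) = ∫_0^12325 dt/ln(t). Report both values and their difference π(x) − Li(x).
π(12325) = 1472;  Li(12325) ≈ 1495.65;  π(x) − Li(x) ≈ -23.65.

Direct count of primes ≤ 12325 gives π(12325) = 1472. Numerical evaluation of the logarithmic integral gives Li(12325) ≈ 1495.65. The difference π(x) − Li(x) ≈ -23.65 is typically negative for small/moderate x (Li(x) overestimates), though Littlewood's theorem shows this sign changes infinitely often.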